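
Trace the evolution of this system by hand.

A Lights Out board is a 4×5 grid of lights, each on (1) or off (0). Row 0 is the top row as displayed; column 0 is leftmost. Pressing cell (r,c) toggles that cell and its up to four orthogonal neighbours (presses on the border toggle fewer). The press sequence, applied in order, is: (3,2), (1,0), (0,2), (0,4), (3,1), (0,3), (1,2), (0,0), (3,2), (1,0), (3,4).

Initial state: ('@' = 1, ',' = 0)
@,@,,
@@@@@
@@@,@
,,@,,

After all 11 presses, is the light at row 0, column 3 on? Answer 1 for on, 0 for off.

[0] @,@,,
@@@@@
@@@,@
,,@,,
[1] @,@,,
@@@@@
@@,,@
,@,@,
[2] ,,@,,
,,@@@
,@,,@
,@,@,
[3] ,@,@,
,,,@@
,@,,@
,@,@,
[4] ,@,,@
,,,@,
,@,,@
,@,@,
[5] ,@,,@
,,,@,
,,,,@
@,@@,
[6] ,@@@,
,,,,,
,,,,@
@,@@,
[7] ,@,@,
,@@@,
,,@,@
@,@@,
[8] @,,@,
@@@@,
,,@,@
@,@@,
[9] @,,@,
@@@@,
,,,,@
@@,,,
[10] ,,,@,
,,@@,
@,,,@
@@,,,
[11] ,,,@,
,,@@,
@,,,,
@@,@@

1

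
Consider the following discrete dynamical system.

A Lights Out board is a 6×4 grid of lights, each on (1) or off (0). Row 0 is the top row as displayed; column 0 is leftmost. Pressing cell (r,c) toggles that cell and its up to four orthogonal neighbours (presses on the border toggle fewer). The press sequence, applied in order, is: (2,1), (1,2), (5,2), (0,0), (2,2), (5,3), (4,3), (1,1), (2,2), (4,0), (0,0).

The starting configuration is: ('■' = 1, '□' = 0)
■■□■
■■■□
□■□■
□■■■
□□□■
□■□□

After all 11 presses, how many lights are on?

gen 0: ■■□■
■■■□
□■□■
□■■■
□□□■
□■□□
gen 1: ■■□■
■□■□
■□■■
□□■■
□□□■
□■□□
gen 2: ■■■■
■■□■
■□□■
□□■■
□□□■
□■□□
gen 3: ■■■■
■■□■
■□□■
□□■■
□□■■
□□■■
gen 4: □□■■
□■□■
■□□■
□□■■
□□■■
□□■■
gen 5: □□■■
□■■■
■■■□
□□□■
□□■■
□□■■
gen 6: □□■■
□■■■
■■■□
□□□■
□□■□
□□□□
gen 7: □□■■
□■■■
■■■□
□□□□
□□□■
□□□■
gen 8: □■■■
■□□■
■□■□
□□□□
□□□■
□□□■
gen 9: □■■■
■□■■
■■□■
□□■□
□□□■
□□□■
gen 10: □■■■
■□■■
■■□■
■□■□
■■□■
■□□■
gen 11: ■□■■
□□■■
■■□■
■□■□
■■□■
■□□■

15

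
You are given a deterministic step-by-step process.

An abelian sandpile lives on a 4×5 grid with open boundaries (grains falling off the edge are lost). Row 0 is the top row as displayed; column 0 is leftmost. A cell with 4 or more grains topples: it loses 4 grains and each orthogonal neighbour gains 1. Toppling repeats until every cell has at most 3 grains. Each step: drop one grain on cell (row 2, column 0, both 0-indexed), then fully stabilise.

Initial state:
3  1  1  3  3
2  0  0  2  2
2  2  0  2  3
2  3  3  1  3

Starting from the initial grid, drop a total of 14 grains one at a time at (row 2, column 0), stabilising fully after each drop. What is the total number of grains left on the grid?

41

[0] 3  1  1  3  3
2  0  0  2  2
2  2  0  2  3
2  3  3  1  3
[1] 3  1  1  3  3
2  0  0  2  2
3  2  0  2  3
2  3  3  1  3
[2] 3  1  1  3  3
3  0  0  2  2
0  3  0  2  3
3  3  3  1  3
[3] 3  1  1  3  3
3  0  0  2  2
1  3  0  2  3
3  3  3  1  3
[4] 3  1  1  3  3
3  0  0  2  2
2  3  0  2  3
3  3  3  1  3
[5] 3  1  1  3  3
3  0  0  2  2
3  3  0  2  3
3  3  3  1  3
[6] 0  2  1  3  3
1  2  0  2  2
3  1  2  2  3
1  2  0  2  3
[7] 0  2  1  3  3
2  2  0  2  2
0  2  2  2  3
2  2  0  2  3
[8] 0  2  1  3  3
2  2  0  2  2
1  2  2  2  3
2  2  0  2  3
[9] 0  2  1  3  3
2  2  0  2  2
2  2  2  2  3
2  2  0  2  3
[10] 0  2  1  3  3
2  2  0  2  2
3  2  2  2  3
2  2  0  2  3
[11] 0  2  1  3  3
3  2  0  2  2
0  3  2  2  3
3  2  0  2  3
[12] 0  2  1  3  3
3  2  0  2  2
1  3  2  2  3
3  2  0  2  3
[13] 0  2  1  3  3
3  2  0  2  2
2  3  2  2  3
3  2  0  2  3
[14] 0  2  1  3  3
3  2  0  2  2
3  3  2  2  3
3  2  0  2  3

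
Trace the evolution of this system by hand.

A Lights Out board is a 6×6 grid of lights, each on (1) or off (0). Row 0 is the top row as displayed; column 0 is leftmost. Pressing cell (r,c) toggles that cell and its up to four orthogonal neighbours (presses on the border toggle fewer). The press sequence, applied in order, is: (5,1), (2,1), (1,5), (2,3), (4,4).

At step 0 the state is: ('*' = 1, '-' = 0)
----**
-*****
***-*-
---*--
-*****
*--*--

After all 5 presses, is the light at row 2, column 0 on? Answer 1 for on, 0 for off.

0

t=0: ----**
-*****
***-*-
---*--
-*****
*--*--
t=1: ----**
-*****
***-*-
---*--
--****
-***--
t=2: ----**
--****
----*-
-*-*--
--****
-***--
t=3: ----*-
--**--
----**
-*-*--
--****
-***--
t=4: ----*-
--*---
--**-*
-*----
--****
-***--
t=5: ----*-
--*---
--**-*
-*--*-
--*---
-****-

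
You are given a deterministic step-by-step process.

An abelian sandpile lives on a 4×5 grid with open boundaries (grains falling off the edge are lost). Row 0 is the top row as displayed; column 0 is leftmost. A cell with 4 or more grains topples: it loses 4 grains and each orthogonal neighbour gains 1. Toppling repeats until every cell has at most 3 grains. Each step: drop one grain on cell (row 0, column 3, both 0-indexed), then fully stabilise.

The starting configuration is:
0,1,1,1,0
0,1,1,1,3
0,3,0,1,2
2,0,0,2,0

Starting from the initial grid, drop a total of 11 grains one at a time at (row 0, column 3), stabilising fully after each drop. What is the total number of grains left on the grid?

step 0: 0,1,1,1,0
0,1,1,1,3
0,3,0,1,2
2,0,0,2,0
step 1: 0,1,1,2,0
0,1,1,1,3
0,3,0,1,2
2,0,0,2,0
step 2: 0,1,1,3,0
0,1,1,1,3
0,3,0,1,2
2,0,0,2,0
step 3: 0,1,2,0,1
0,1,1,2,3
0,3,0,1,2
2,0,0,2,0
step 4: 0,1,2,1,1
0,1,1,2,3
0,3,0,1,2
2,0,0,2,0
step 5: 0,1,2,2,1
0,1,1,2,3
0,3,0,1,2
2,0,0,2,0
step 6: 0,1,2,3,1
0,1,1,2,3
0,3,0,1,2
2,0,0,2,0
step 7: 0,1,3,0,2
0,1,1,3,3
0,3,0,1,2
2,0,0,2,0
step 8: 0,1,3,1,2
0,1,1,3,3
0,3,0,1,2
2,0,0,2,0
step 9: 0,1,3,2,2
0,1,1,3,3
0,3,0,1,2
2,0,0,2,0
step 10: 0,1,3,3,2
0,1,1,3,3
0,3,0,1,2
2,0,0,2,0
step 11: 0,2,0,3,0
0,1,3,1,1
0,3,0,2,3
2,0,0,2,0

23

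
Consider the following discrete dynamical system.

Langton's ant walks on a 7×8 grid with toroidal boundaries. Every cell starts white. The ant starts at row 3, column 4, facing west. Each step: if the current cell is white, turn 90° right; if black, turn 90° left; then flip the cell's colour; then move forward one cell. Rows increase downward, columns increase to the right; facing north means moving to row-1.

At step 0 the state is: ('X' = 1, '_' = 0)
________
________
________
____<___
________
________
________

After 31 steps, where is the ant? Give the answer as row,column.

step 0: ________
________
________
____<___
________
________
________
step 1: ________
________
____^___
____X___
________
________
________
step 2: ________
________
____X>__
____X___
________
________
________
step 3: ________
________
____XX__
____Xv__
________
________
________
step 4: ________
________
____XX__
____<X__
________
________
________
step 5: ________
________
____XX__
_____X__
____v___
________
________
step 6: ________
________
____XX__
_____X__
___<X___
________
________
step 7: ________
________
____XX__
___^_X__
___XX___
________
________
step 8: ________
________
____XX__
___X>X__
___XX___
________
________
step 9: ________
________
____XX__
___XXX__
___Xv___
________
________
step 10: ________
________
____XX__
___XXX__
___X_>__
________
________
step 11: ________
________
____XX__
___XXX__
___X_X__
_____v__
________
step 12: ________
________
____XX__
___XXX__
___X_X__
____<X__
________
step 13: ________
________
____XX__
___XXX__
___X^X__
____XX__
________
step 14: ________
________
____XX__
___XXX__
___XX>__
____XX__
________
step 15: ________
________
____XX__
___XX^__
___XX___
____XX__
________
step 16: ________
________
____XX__
___X<___
___XX___
____XX__
________
step 17: ________
________
____XX__
___X____
___Xv___
____XX__
________
step 18: ________
________
____XX__
___X____
___X_>__
____XX__
________
step 19: ________
________
____XX__
___X____
___X_X__
____Xv__
________
step 20: ________
________
____XX__
___X____
___X_X__
____X_>_
________
step 21: ________
________
____XX__
___X____
___X_X__
____X_X_
______v_
step 22: ________
________
____XX__
___X____
___X_X__
____X_X_
_____<X_
step 23: ________
________
____XX__
___X____
___X_X__
____X^X_
_____XX_
step 24: ________
________
____XX__
___X____
___X_X__
____XX>_
_____XX_
step 25: ________
________
____XX__
___X____
___X_X^_
____XX__
_____XX_
step 26: ________
________
____XX__
___X____
___X_XX>
____XX__
_____XX_
step 27: ________
________
____XX__
___X____
___X_XXX
____XX_v
_____XX_
step 28: ________
________
____XX__
___X____
___X_XXX
____XX<X
_____XX_
step 29: ________
________
____XX__
___X____
___X_X^X
____XXXX
_____XX_
step 30: ________
________
____XX__
___X____
___X_<_X
____XXXX
_____XX_
step 31: ________
________
____XX__
___X____
___X___X
____XvXX
_____XX_

5,5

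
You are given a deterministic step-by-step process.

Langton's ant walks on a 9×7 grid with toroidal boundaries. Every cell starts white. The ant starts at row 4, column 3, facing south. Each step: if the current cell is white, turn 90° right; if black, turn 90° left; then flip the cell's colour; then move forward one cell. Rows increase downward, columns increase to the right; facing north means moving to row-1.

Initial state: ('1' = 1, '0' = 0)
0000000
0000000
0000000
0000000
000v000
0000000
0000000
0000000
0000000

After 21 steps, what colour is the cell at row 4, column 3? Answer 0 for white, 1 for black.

0

[0] 0000000
0000000
0000000
0000000
000v000
0000000
0000000
0000000
0000000
[1] 0000000
0000000
0000000
0000000
00<1000
0000000
0000000
0000000
0000000
[2] 0000000
0000000
0000000
00^0000
0011000
0000000
0000000
0000000
0000000
[3] 0000000
0000000
0000000
001>000
0011000
0000000
0000000
0000000
0000000
[4] 0000000
0000000
0000000
0011000
001v000
0000000
0000000
0000000
0000000
[5] 0000000
0000000
0000000
0011000
0010>00
0000000
0000000
0000000
0000000
[6] 0000000
0000000
0000000
0011000
0010100
0000v00
0000000
0000000
0000000
[7] 0000000
0000000
0000000
0011000
0010100
000<100
0000000
0000000
0000000
[8] 0000000
0000000
0000000
0011000
001^100
0001100
0000000
0000000
0000000
[9] 0000000
0000000
0000000
0011000
0011>00
0001100
0000000
0000000
0000000
[10] 0000000
0000000
0000000
0011^00
0011000
0001100
0000000
0000000
0000000
[11] 0000000
0000000
0000000
00111>0
0011000
0001100
0000000
0000000
0000000
[12] 0000000
0000000
0000000
0011110
00110v0
0001100
0000000
0000000
0000000
[13] 0000000
0000000
0000000
0011110
0011<10
0001100
0000000
0000000
0000000
[14] 0000000
0000000
0000000
0011^10
0011110
0001100
0000000
0000000
0000000
[15] 0000000
0000000
0000000
001<010
0011110
0001100
0000000
0000000
0000000
[16] 0000000
0000000
0000000
0010010
001v110
0001100
0000000
0000000
0000000
[17] 0000000
0000000
0000000
0010010
0010>10
0001100
0000000
0000000
0000000
[18] 0000000
0000000
0000000
0010^10
0010010
0001100
0000000
0000000
0000000
[19] 0000000
0000000
0000000
00101>0
0010010
0001100
0000000
0000000
0000000
[20] 0000000
0000000
00000^0
0010100
0010010
0001100
0000000
0000000
0000000
[21] 0000000
0000000
000001>
0010100
0010010
0001100
0000000
0000000
0000000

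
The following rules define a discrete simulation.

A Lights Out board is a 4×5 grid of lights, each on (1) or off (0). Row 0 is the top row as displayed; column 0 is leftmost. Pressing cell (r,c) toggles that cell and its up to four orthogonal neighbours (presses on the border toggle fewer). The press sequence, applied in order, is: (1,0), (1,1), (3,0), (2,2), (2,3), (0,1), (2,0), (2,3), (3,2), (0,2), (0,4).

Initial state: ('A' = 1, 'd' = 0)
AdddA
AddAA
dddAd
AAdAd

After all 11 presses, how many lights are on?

0) AdddA
AddAA
dddAd
AAdAd
1) ddddA
dAdAA
AddAd
AAdAd
2) dAddA
AdAAA
AAdAd
AAdAd
3) dAddA
AdAAA
dAdAd
dddAd
4) dAddA
AddAA
ddAdd
ddAAd
5) dAddA
AdddA
dddAA
ddAdd
6) AdAdA
AAddA
dddAA
ddAdd
7) AdAdA
dAddA
AAdAA
AdAdd
8) AdAdA
dAdAA
AAAdd
AdAAd
9) AdAdA
dAdAA
AAddd
AAddd
10) AAdAA
dAAAA
AAddd
AAddd
11) AAddd
dAAAd
AAddd
AAddd

9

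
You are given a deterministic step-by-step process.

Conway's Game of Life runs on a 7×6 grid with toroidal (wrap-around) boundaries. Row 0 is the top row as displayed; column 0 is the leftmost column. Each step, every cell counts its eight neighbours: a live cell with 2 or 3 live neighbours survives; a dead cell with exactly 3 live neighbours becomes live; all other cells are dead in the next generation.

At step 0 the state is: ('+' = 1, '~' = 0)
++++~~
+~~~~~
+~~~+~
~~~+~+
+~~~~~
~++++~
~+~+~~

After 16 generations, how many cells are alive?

k=0  ++++~~
+~~~~~
+~~~+~
~~~+~+
+~~~~~
~++++~
~+~+~~
k=1  +~~+~~
+~++~~
+~~~+~
+~~~++
++~~~+
++~++~
~~~~~~
k=2  ~+++~~
+~+++~
+~~~+~
~~~~+~
~~++~~
~++~+~
++++++
k=3  ~~~~~~
+~~~+~
~+~~+~
~~~~++
~++~+~
~~~~~~
~~~~~+
k=4  ~~~~~+
~~~~~+
+~~++~
+++~++
~~~+++
~~~~~~
~~~~~~
k=5  ~~~~~~
+~~~~+
~~++~~
~++~~~
~+++~~
~~~~+~
~~~~~~
k=6  ~~~~~~
~~~~~~
+~++~~
~~~~~~
~+~+~~
~~++~~
~~~~~~
k=7  ~~~~~~
~~~~~~
~~~~~~
~+~+~~
~~~+~~
~~++~~
~~~~~~
k=8  ~~~~~~
~~~~~~
~~~~~~
~~+~~~
~~~++~
~~++~~
~~~~~~
k=9  ~~~~~~
~~~~~~
~~~~~~
~~~+~~
~~~~+~
~~+++~
~~~~~~
k=10  ~~~~~~
~~~~~~
~~~~~~
~~~~~~
~~+~+~
~~~++~
~~~+~~
k=11  ~~~~~~
~~~~~~
~~~~~~
~~~~~~
~~~~+~
~~+~+~
~~~++~
k=12  ~~~~~~
~~~~~~
~~~~~~
~~~~~~
~~~+~~
~~~~++
~~~++~
k=13  ~~~~~~
~~~~~~
~~~~~~
~~~~~~
~~~~+~
~~~~~+
~~~+++
k=14  ~~~~+~
~~~~~~
~~~~~~
~~~~~~
~~~~~~
~~~+~+
~~~~++
k=15  ~~~~++
~~~~~~
~~~~~~
~~~~~~
~~~~~~
~~~~~+
~~~+~+
k=16  ~~~~++
~~~~~~
~~~~~~
~~~~~~
~~~~~~
~~~~+~
+~~~~+

5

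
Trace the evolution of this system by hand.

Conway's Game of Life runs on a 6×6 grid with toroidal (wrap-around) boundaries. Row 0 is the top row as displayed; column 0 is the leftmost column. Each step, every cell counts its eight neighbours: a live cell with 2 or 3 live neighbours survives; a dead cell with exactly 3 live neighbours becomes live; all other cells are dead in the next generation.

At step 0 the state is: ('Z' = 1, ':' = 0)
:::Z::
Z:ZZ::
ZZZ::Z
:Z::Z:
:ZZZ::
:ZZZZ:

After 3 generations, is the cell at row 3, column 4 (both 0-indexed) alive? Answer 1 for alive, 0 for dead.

0

step 0: :::Z::
Z:ZZ::
ZZZ::Z
:Z::Z:
:ZZZ::
:ZZZZ:
step 1: ::::::
Z::ZZZ
::::ZZ
::::ZZ
Z:::::
:Z::Z:
step 2: Z::Z::
Z::Z::
::::::
Z:::Z:
Z:::Z:
::::::
step 3: ::::::
::::::
:::::Z
::::::
::::::
:::::Z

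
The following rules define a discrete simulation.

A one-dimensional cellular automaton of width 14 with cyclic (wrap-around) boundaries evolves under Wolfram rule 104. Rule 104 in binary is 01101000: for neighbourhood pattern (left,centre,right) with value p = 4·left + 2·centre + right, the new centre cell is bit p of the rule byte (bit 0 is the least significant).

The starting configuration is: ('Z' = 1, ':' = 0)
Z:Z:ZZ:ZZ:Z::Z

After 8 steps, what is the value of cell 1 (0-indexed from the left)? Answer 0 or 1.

[0] Z:Z:ZZ:ZZ:Z::Z
[1] ZZ:ZZZZZZZ:::Z
[2] :ZZZ:::::Z:::Z
[3] ZZ:Z::::::::::
[4] ZZZ:::::::::::
[5] Z:Z:::::::::::
[6] :Z::::::::::::
[7] ::::::::::::::
[8] ::::::::::::::

0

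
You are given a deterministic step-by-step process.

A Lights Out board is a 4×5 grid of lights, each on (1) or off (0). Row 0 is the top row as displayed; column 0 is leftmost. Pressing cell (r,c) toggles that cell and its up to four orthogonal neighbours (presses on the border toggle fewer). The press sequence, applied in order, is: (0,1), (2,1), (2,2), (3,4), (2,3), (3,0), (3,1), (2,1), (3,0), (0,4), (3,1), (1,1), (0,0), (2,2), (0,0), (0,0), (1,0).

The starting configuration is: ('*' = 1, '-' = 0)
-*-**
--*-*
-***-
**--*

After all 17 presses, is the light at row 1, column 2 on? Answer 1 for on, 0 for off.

0

gen 0: -*-**
--*-*
-***-
**--*
gen 1: *-***
-**-*
-***-
**--*
gen 2: *-***
--*-*
*--*-
*---*
gen 3: *-***
----*
***--
*-*-*
gen 4: *-***
----*
***-*
*-**-
gen 5: *-***
---**
**-*-
*-*--
gen 6: *-***
---**
-*-*-
-**--
gen 7: *-***
---**
---*-
*----
gen 8: *-***
-*-**
****-
**---
gen 9: *-***
-*-**
-***-
-----
gen 10: *-*--
-*-*-
-***-
-----
gen 11: *-*--
-*-*-
--**-
***--
gen 12: ***--
*-**-
-***-
***--
gen 13: --*--
--**-
-***-
***--
gen 14: --*--
---*-
-----
**---
gen 15: ***--
*--*-
-----
**---
gen 16: --*--
---*-
-----
**---
gen 17: *-*--
**-*-
*----
**---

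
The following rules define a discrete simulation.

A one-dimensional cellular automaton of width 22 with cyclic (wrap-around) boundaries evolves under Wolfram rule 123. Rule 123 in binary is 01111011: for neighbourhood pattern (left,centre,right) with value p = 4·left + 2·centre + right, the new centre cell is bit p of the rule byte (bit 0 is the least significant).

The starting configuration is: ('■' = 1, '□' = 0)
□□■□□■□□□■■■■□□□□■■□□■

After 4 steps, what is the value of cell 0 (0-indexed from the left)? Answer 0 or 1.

1

step 0: □□■□□■□□□■■■■□□□□■■□□■
step 1: ■■□■■□■■■■□□■■■■■■■■■□
step 2: ■■■■■■■□□■■■■□□□□□□□■■
step 3: □□□□□□■■■■□□■■■■■■■■■□
step 4: ■■■■■■■□□■■■■□□□□□□□■■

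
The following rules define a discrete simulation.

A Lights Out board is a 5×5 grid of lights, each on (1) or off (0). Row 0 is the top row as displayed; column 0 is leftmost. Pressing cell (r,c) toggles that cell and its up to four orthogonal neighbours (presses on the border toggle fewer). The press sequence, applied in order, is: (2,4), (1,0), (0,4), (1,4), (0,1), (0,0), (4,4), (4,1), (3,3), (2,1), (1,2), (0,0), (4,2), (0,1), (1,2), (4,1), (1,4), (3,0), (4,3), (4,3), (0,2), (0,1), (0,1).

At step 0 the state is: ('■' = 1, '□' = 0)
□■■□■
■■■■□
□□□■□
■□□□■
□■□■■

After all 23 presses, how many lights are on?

gen 0: □■■□■
■■■■□
□□□■□
■□□□■
□■□■■
gen 1: □■■□■
■■■■■
□□□□■
■□□□□
□■□■■
gen 2: ■■■□■
□□■■■
■□□□■
■□□□□
□■□■■
gen 3: ■■■■□
□□■■□
■□□□■
■□□□□
□■□■■
gen 4: ■■■■■
□□■□■
■□□□□
■□□□□
□■□■■
gen 5: □□□■■
□■■□■
■□□□□
■□□□□
□■□■■
gen 6: ■■□■■
■■■□■
■□□□□
■□□□□
□■□■■
gen 7: ■■□■■
■■■□■
■□□□□
■□□□■
□■□□□
gen 8: ■■□■■
■■■□■
■□□□□
■■□□■
■□■□□
gen 9: ■■□■■
■■■□■
■□□■□
■■■■□
■□■■□
gen 10: ■■□■■
■□■□■
□■■■□
■□■■□
■□■■□
gen 11: ■■■■■
■■□■■
□■□■□
■□■■□
■□■■□
gen 12: □□■■■
□■□■■
□■□■□
■□■■□
■□■■□
gen 13: □□■■■
□■□■■
□■□■□
■□□■□
■■□□□
gen 14: ■■□■■
□□□■■
□■□■□
■□□■□
■■□□□
gen 15: ■■■■■
□■■□■
□■■■□
■□□■□
■■□□□
gen 16: ■■■■■
□■■□■
□■■■□
■■□■□
□□■□□
gen 17: ■■■■□
□■■■□
□■■■■
■■□■□
□□■□□
gen 18: ■■■■□
□■■■□
■■■■■
□□□■□
■□■□□
gen 19: ■■■■□
□■■■□
■■■■■
□□□□□
■□□■■
gen 20: ■■■■□
□■■■□
■■■■■
□□□■□
■□■□□
gen 21: ■□□□□
□■□■□
■■■■■
□□□■□
■□■□□
gen 22: □■■□□
□□□■□
■■■■■
□□□■□
■□■□□
gen 23: ■□□□□
□■□■□
■■■■■
□□□■□
■□■□□

11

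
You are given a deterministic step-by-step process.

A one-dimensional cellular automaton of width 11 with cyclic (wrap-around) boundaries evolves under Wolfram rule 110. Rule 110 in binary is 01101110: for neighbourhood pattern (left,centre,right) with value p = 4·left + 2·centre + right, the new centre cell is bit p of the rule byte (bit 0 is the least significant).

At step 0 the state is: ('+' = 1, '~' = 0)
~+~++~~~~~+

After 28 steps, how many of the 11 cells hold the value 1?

5

0) ~+~++~~~~~+
1) +++++~~~~++
2) ~~~~+~~~++~
3) ~~~++~~+++~
4) ~~+++~++~+~
5) ~++~++++++~
6) +++++~~~~+~
7) +~~~+~~~+++
8) +~~++~~++~~
9) +~+++~+++~+
10) +++~+++~+++
11) ~~+++~+++~~
12) ~++~+++~+~~
13) +++++~+++~~
14) +~~~+++~+~+
15) +~~++~+++++
16) +~+++++~~~~
17) +++~~~+~~~+
18) ~~+~~++~~++
19) ~++~+++~+++
20) +++++~+++~+
21) ~~~~+++~+++
22) ~~~++~+++~+
23) ~~+++++~+++
24) ~++~~~+++~+
25) +++~~++~+++
26) ~~+~+++++~~
27) ~++++~~~+~~
28) ++~~+~~++~~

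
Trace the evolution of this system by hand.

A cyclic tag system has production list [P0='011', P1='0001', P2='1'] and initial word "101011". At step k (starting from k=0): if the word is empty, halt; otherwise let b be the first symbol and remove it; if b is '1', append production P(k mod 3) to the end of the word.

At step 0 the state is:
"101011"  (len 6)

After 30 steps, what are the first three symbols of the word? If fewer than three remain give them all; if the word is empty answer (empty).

step 0: "101011"  (len 6)
step 1: "01011011"  (len 8)
step 2: "1011011"  (len 7)
step 3: "0110111"  (len 7)
step 4: "110111"  (len 6)
step 5: "101110001"  (len 9)
step 6: "011100011"  (len 9)
step 7: "11100011"  (len 8)
step 8: "11000110001"  (len 11)
step 9: "10001100011"  (len 11)
step 10: "0001100011011"  (len 13)
step 11: "001100011011"  (len 12)
step 12: "01100011011"  (len 11)
step 13: "1100011011"  (len 10)
step 14: "1000110110001"  (len 13)
step 15: "0001101100011"  (len 13)
step 16: "001101100011"  (len 12)
step 17: "01101100011"  (len 11)
step 18: "1101100011"  (len 10)
step 19: "101100011011"  (len 12)
step 20: "011000110110001"  (len 15)
step 21: "11000110110001"  (len 14)
step 22: "1000110110001011"  (len 16)
step 23: "0001101100010110001"  (len 19)
step 24: "001101100010110001"  (len 18)
step 25: "01101100010110001"  (len 17)
step 26: "1101100010110001"  (len 16)
step 27: "1011000101100011"  (len 16)
step 28: "011000101100011011"  (len 18)
step 29: "11000101100011011"  (len 17)
step 30: "10001011000110111"  (len 17)

100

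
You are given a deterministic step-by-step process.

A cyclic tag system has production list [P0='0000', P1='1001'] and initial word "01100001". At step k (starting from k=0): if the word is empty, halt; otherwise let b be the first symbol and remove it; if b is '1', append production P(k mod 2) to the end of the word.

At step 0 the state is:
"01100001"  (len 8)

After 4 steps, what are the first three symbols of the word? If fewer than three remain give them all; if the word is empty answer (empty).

[0] "01100001"  (len 8)
[1] "1100001"  (len 7)
[2] "1000011001"  (len 10)
[3] "0000110010000"  (len 13)
[4] "000110010000"  (len 12)

000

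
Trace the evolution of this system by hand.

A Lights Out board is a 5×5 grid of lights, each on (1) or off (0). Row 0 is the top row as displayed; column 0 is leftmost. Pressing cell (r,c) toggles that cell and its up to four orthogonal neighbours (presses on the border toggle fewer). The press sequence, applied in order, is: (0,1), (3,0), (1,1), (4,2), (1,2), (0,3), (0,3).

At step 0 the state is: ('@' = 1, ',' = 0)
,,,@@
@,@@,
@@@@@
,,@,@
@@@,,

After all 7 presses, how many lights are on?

k=0  ,,,@@
@,@@,
@@@@@
,,@,@
@@@,,
k=1  @@@@@
@@@@,
@@@@@
,,@,@
@@@,,
k=2  @@@@@
@@@@,
,@@@@
@@@,@
,@@,,
k=3  @,@@@
,,,@,
,,@@@
@@@,@
,@@,,
k=4  @,@@@
,,,@,
,,@@@
@@,,@
,,,@,
k=5  @,,@@
,@@,,
,,,@@
@@,,@
,,,@,
k=6  @,@,,
,@@@,
,,,@@
@@,,@
,,,@,
k=7  @,,@@
,@@,,
,,,@@
@@,,@
,,,@,

11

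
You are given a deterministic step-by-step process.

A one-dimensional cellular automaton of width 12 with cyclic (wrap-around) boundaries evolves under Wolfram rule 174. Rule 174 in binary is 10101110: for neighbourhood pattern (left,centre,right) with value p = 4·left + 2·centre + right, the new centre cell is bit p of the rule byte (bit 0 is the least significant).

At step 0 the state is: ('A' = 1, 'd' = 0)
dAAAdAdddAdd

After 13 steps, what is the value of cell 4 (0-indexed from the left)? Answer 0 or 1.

[0] dAAAdAdddAdd
[1] AAAdAAddAAdd
[2] AAdAAddAAddA
[3] AdAAddAAddAA
[4] dAAddAAddAAA
[5] AAddAAddAAAd
[6] AddAAddAAAdA
[7] ddAAddAAAdAA
[8] dAAddAAAdAAd
[9] AAddAAAdAAdd
[10] AddAAAdAAddA
[11] ddAAAdAAddAA
[12] dAAAdAAddAAd
[13] AAAdAAddAAdd

1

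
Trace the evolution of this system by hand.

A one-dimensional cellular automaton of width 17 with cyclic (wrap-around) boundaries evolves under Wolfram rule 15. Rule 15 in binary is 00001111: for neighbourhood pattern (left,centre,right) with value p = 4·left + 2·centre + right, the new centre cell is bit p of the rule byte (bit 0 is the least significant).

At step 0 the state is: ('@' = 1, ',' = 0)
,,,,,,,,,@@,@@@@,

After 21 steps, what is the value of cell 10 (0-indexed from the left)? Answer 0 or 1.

0) ,,,,,,,,,@@,@@@@,
1) @@@@@@@@@@,,@,,,,
2) @,,,,,,,,,,@@,@@@
3) ,,@@@@@@@@@@,,@,,
4) @@@,,,,,,,,,,@@,@
5) ,,,,@@@@@@@@@@,,@
6) ,@@@@,,,,,,,,,,@@
7) ,@,,,,@@@@@@@@@@,
8) @@,@@@@,,,,,,,,,,
9) @,,@,,,,@@@@@@@@@
10) ,,@@,@@@@,,,,,,,,
11) @@@,,@,,,,@@@@@@@
12) ,,,,@@,@@@@,,,,,,
13) @@@@@,,@,,,,@@@@@
14) ,,,,,,@@,@@@@,,,,
15) @@@@@@@,,@,,,,@@@
16) ,,,,,,,,@@,@@@@,,
17) @@@@@@@@@,,@,,,,@
18) ,,,,,,,,,,@@,@@@@
19) ,@@@@@@@@@@,,@,,,
20) @@,,,,,,,,,,@@,@@
21) ,,,@@@@@@@@@@,,@,

1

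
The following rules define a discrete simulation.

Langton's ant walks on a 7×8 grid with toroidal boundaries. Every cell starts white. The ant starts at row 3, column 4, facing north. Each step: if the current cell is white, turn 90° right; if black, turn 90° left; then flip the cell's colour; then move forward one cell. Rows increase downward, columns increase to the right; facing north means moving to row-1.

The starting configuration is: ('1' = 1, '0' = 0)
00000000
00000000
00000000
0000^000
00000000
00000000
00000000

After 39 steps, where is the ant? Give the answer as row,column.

6,4

step 0: 00000000
00000000
00000000
0000^000
00000000
00000000
00000000
step 1: 00000000
00000000
00000000
00001>00
00000000
00000000
00000000
step 2: 00000000
00000000
00000000
00001100
00000v00
00000000
00000000
step 3: 00000000
00000000
00000000
00001100
0000<100
00000000
00000000
step 4: 00000000
00000000
00000000
0000^100
00001100
00000000
00000000
step 5: 00000000
00000000
00000000
000<0100
00001100
00000000
00000000
step 6: 00000000
00000000
000^0000
00010100
00001100
00000000
00000000
step 7: 00000000
00000000
0001>000
00010100
00001100
00000000
00000000
step 8: 00000000
00000000
00011000
0001v100
00001100
00000000
00000000
step 9: 00000000
00000000
00011000
000<1100
00001100
00000000
00000000
step 10: 00000000
00000000
00011000
00001100
000v1100
00000000
00000000
step 11: 00000000
00000000
00011000
00001100
00<11100
00000000
00000000
step 12: 00000000
00000000
00011000
00^01100
00111100
00000000
00000000
step 13: 00000000
00000000
00011000
001>1100
00111100
00000000
00000000
step 14: 00000000
00000000
00011000
00111100
001v1100
00000000
00000000
step 15: 00000000
00000000
00011000
00111100
0010>100
00000000
00000000
step 16: 00000000
00000000
00011000
0011^100
00100100
00000000
00000000
step 17: 00000000
00000000
00011000
001<0100
00100100
00000000
00000000
step 18: 00000000
00000000
00011000
00100100
001v0100
00000000
00000000
step 19: 00000000
00000000
00011000
00100100
00<10100
00000000
00000000
step 20: 00000000
00000000
00011000
00100100
00010100
00v00000
00000000
step 21: 00000000
00000000
00011000
00100100
00010100
0<100000
00000000
step 22: 00000000
00000000
00011000
00100100
0^010100
01100000
00000000
step 23: 00000000
00000000
00011000
00100100
01>10100
01100000
00000000
step 24: 00000000
00000000
00011000
00100100
01110100
01v00000
00000000
step 25: 00000000
00000000
00011000
00100100
01110100
010>0000
00000000
step 26: 00000000
00000000
00011000
00100100
01110100
01010000
000v0000
step 27: 00000000
00000000
00011000
00100100
01110100
01010000
00<10000
step 28: 00000000
00000000
00011000
00100100
01110100
01^10000
00110000
step 29: 00000000
00000000
00011000
00100100
01110100
011>0000
00110000
step 30: 00000000
00000000
00011000
00100100
011^0100
01100000
00110000
step 31: 00000000
00000000
00011000
00100100
01<00100
01100000
00110000
step 32: 00000000
00000000
00011000
00100100
01000100
01v00000
00110000
step 33: 00000000
00000000
00011000
00100100
01000100
010>0000
00110000
step 34: 00000000
00000000
00011000
00100100
01000100
01010000
001v0000
step 35: 00000000
00000000
00011000
00100100
01000100
01010000
0010>000
step 36: 0000v000
00000000
00011000
00100100
01000100
01010000
00101000
step 37: 000<1000
00000000
00011000
00100100
01000100
01010000
00101000
step 38: 00011000
00000000
00011000
00100100
01000100
01010000
001^1000
step 39: 00011000
00000000
00011000
00100100
01000100
01010000
0011>000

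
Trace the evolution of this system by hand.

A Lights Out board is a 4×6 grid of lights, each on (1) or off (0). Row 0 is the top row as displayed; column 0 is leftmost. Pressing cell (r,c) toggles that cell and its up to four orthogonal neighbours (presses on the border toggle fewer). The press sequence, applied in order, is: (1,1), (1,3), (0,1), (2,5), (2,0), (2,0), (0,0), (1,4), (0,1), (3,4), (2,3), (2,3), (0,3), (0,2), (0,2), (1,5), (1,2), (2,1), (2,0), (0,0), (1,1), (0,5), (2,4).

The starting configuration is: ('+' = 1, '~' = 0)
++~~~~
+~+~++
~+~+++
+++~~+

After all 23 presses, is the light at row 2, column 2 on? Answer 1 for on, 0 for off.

step 0: ++~~~~
+~+~++
~+~+++
+++~~+
step 1: +~~~~~
~+~~++
~~~+++
+++~~+
step 2: +~~+~~
~+++~+
~~~~++
+++~~+
step 3: ~+++~~
~~++~+
~~~~++
+++~~+
step 4: ~+++~~
~~++~~
~~~~~~
+++~~~
step 5: ~+++~~
+~++~~
++~~~~
~++~~~
step 6: ~+++~~
~~++~~
~~~~~~
+++~~~
step 7: +~++~~
+~++~~
~~~~~~
+++~~~
step 8: +~+++~
+~+~++
~~~~+~
+++~~~
step 9: ~+~++~
+++~++
~~~~+~
+++~~~
step 10: ~+~++~
+++~++
~~~~~~
++++++
step 11: ~+~++~
++++++
~~+++~
+++~++
step 12: ~+~++~
+++~++
~~~~~~
++++++
step 13: ~++~~~
++++++
~~~~~~
++++++
step 14: ~~~+~~
++~+++
~~~~~~
++++++
step 15: ~++~~~
++++++
~~~~~~
++++++
step 16: ~++~~+
++++~~
~~~~~+
++++++
step 17: ~+~~~+
+~~~~~
~~+~~+
++++++
step 18: ~+~~~+
++~~~~
++~~~+
+~++++
step 19: ~+~~~+
~+~~~~
~~~~~+
~~++++
step 20: +~~~~+
++~~~~
~~~~~+
~~++++
step 21: ++~~~+
~~+~~~
~+~~~+
~~++++
step 22: ++~~+~
~~+~~+
~+~~~+
~~++++
step 23: ++~~+~
~~+~++
~+~++~
~~++~+

0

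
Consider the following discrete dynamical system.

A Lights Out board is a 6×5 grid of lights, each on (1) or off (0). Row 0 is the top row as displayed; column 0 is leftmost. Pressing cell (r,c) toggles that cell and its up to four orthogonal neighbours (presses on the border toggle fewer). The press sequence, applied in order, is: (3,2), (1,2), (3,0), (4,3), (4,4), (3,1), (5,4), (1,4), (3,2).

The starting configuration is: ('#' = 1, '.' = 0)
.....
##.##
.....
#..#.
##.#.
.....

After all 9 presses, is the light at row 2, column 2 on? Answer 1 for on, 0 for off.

1

gen 0: .....
##.##
.....
#..#.
##.#.
.....
gen 1: .....
##.##
..#..
###..
####.
.....
gen 2: ..#..
#.#.#
.....
###..
####.
.....
gen 3: ..#..
#.#.#
#....
..#..
.###.
.....
gen 4: ..#..
#.#.#
#....
..##.
.#..#
...#.
gen 5: ..#..
#.#.#
#....
..###
.#.#.
...##
gen 6: ..#..
#.#.#
##...
##.##
...#.
...##
gen 7: ..#..
#.#.#
##...
##.##
...##
.....
gen 8: ..#.#
#.##.
##..#
##.##
...##
.....
gen 9: ..#.#
#.##.
###.#
#.#.#
..###
.....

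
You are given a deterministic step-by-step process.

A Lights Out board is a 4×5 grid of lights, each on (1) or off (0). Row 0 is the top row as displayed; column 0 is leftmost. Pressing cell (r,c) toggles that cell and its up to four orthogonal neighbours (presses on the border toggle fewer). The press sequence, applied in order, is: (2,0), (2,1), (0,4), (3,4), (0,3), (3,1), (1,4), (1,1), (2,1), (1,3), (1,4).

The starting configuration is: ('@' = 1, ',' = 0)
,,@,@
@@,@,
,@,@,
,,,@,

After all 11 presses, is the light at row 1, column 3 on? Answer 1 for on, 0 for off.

gen 0: ,,@,@
@@,@,
,@,@,
,,,@,
gen 1: ,,@,@
,@,@,
@,,@,
@,,@,
gen 2: ,,@,@
,,,@,
,@@@,
@@,@,
gen 3: ,,@@,
,,,@@
,@@@,
@@,@,
gen 4: ,,@@,
,,,@@
,@@@@
@@,,@
gen 5: ,,,,@
,,,,@
,@@@@
@@,,@
gen 6: ,,,,@
,,,,@
,,@@@
,,@,@
gen 7: ,,,,,
,,,@,
,,@@,
,,@,@
gen 8: ,@,,,
@@@@,
,@@@,
,,@,@
gen 9: ,@,,,
@,@@,
@,,@,
,@@,@
gen 10: ,@,@,
@,,,@
@,,,,
,@@,@
gen 11: ,@,@@
@,,@,
@,,,@
,@@,@

1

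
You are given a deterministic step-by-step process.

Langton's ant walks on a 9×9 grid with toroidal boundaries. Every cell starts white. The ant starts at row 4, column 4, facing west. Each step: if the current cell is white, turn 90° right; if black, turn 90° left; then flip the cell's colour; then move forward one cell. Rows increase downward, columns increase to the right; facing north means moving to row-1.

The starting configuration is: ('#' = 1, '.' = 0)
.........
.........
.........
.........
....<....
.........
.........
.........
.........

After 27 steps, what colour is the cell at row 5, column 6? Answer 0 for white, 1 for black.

0) .........
.........
.........
.........
....<....
.........
.........
.........
.........
1) .........
.........
.........
....^....
....#....
.........
.........
.........
.........
2) .........
.........
.........
....#>...
....#....
.........
.........
.........
.........
3) .........
.........
.........
....##...
....#v...
.........
.........
.........
.........
4) .........
.........
.........
....##...
....<#...
.........
.........
.........
.........
5) .........
.........
.........
....##...
.....#...
....v....
.........
.........
.........
6) .........
.........
.........
....##...
.....#...
...<#....
.........
.........
.........
7) .........
.........
.........
....##...
...^.#...
...##....
.........
.........
.........
8) .........
.........
.........
....##...
...#>#...
...##....
.........
.........
.........
9) .........
.........
.........
....##...
...###...
...#v....
.........
.........
.........
10) .........
.........
.........
....##...
...###...
...#.>...
.........
.........
.........
11) .........
.........
.........
....##...
...###...
...#.#...
.....v...
.........
.........
12) .........
.........
.........
....##...
...###...
...#.#...
....<#...
.........
.........
13) .........
.........
.........
....##...
...###...
...#^#...
....##...
.........
.........
14) .........
.........
.........
....##...
...###...
...##>...
....##...
.........
.........
15) .........
.........
.........
....##...
...##^...
...##....
....##...
.........
.........
16) .........
.........
.........
....##...
...#<....
...##....
....##...
.........
.........
17) .........
.........
.........
....##...
...#.....
...#v....
....##...
.........
.........
18) .........
.........
.........
....##...
...#.....
...#.>...
....##...
.........
.........
19) .........
.........
.........
....##...
...#.....
...#.#...
....#v...
.........
.........
20) .........
.........
.........
....##...
...#.....
...#.#...
....#.>..
.........
.........
21) .........
.........
.........
....##...
...#.....
...#.#...
....#.#..
......v..
.........
22) .........
.........
.........
....##...
...#.....
...#.#...
....#.#..
.....<#..
.........
23) .........
.........
.........
....##...
...#.....
...#.#...
....#^#..
.....##..
.........
24) .........
.........
.........
....##...
...#.....
...#.#...
....##>..
.....##..
.........
25) .........
.........
.........
....##...
...#.....
...#.#^..
....##...
.....##..
.........
26) .........
.........
.........
....##...
...#.....
...#.##>.
....##...
.....##..
.........
27) .........
.........
.........
....##...
...#.....
...#.###.
....##.v.
.....##..
.........

1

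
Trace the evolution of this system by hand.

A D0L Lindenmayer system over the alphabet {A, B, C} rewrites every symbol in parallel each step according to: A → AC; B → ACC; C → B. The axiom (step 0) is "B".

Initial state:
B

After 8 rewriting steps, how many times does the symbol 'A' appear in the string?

47

[0] B
[1] ACC
[2] ACBB
[3] ACBACCACC
[4] ACBACCACBBACBB
[5] ACBACCACBBACBACCACCACBACCACC
[6] ACBACCACBBACBACCACCACBACCACBBACBBACBACCACBBACBB
[7] ACBACCACBBACBACCACCACBACCACBBACBBACBACCACBBACBACCACCACBACCACCACBACCACBBACBACCACCACBACCACC
[8] ACBACCACBBACBACCACCACBACCACBBACBBACBACCACBBACBACCACCACBACC…ACCACBBACBBACBACCACBBACBACCACCACBACCACBBACBBACBACCACBBACBB  (len 155)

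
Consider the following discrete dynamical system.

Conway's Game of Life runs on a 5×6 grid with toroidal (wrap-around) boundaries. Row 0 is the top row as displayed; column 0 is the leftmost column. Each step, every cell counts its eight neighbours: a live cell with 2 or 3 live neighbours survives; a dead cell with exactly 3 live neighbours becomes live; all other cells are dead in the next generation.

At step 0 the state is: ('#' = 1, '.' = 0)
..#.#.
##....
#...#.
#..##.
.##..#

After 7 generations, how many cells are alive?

8

gen 0: ..#.#.
##....
#...#.
#..##.
.##..#
gen 1: ..##.#
##.#..
#..##.
#.###.
###..#
gen 2: ...#.#
##....
#.....
......
......
gen 3: #.....
##...#
##....
......
......
gen 4: ##...#
.....#
.#...#
......
......
gen 5: #....#
.#..##
#.....
......
#.....
gen 6: .#..#.
.#..#.
#....#
......
#....#
gen 7: .#..#.
.#..#.
#....#
......
#....#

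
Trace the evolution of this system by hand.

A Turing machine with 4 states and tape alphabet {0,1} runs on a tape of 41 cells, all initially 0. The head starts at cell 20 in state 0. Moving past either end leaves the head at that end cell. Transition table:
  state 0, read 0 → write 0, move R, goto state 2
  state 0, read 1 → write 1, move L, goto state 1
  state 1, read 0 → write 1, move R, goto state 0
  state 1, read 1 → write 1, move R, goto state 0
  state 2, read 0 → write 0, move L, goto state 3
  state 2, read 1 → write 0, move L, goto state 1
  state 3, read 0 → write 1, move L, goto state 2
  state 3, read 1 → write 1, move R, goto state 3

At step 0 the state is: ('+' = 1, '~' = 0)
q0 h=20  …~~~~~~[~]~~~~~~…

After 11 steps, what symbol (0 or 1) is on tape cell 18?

1

0) q0 h=20  …~~~~~~[~]~~~~~~…
1) q2 h=21  …~~~~~~[~]~~~~~~…
2) q3 h=20  …~~~~~~[~]~~~~~~…
3) q2 h=19  …~~~~~~[~]+~~~~~…
4) q3 h=18  …~~~~~~[~]~+~~~~…
5) q2 h=17  …~~~~~~[~]+~+~~~…
6) q3 h=16  …~~~~~~[~]~+~+~~…
7) q2 h=15  …~~~~~~[~]+~+~+~…
8) q3 h=14  …~~~~~~[~]~+~+~+…
9) q2 h=13  …~~~~~~[~]+~+~+~…
10) q3 h=12  …~~~~~~[~]~+~+~+…
11) q2 h=11  …~~~~~~[~]+~+~+~…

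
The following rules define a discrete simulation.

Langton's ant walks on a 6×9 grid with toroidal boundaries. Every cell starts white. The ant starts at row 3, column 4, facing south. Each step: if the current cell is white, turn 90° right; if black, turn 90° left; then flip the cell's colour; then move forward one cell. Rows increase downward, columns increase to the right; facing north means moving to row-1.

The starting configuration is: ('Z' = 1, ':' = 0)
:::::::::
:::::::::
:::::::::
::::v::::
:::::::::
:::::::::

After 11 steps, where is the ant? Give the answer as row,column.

2,6

0) :::::::::
:::::::::
:::::::::
::::v::::
:::::::::
:::::::::
1) :::::::::
:::::::::
:::::::::
:::<Z::::
:::::::::
:::::::::
2) :::::::::
:::::::::
:::^:::::
:::ZZ::::
:::::::::
:::::::::
3) :::::::::
:::::::::
:::Z>::::
:::ZZ::::
:::::::::
:::::::::
4) :::::::::
:::::::::
:::ZZ::::
:::Zv::::
:::::::::
:::::::::
5) :::::::::
:::::::::
:::ZZ::::
:::Z:>:::
:::::::::
:::::::::
6) :::::::::
:::::::::
:::ZZ::::
:::Z:Z:::
:::::v:::
:::::::::
7) :::::::::
:::::::::
:::ZZ::::
:::Z:Z:::
::::<Z:::
:::::::::
8) :::::::::
:::::::::
:::ZZ::::
:::Z^Z:::
::::ZZ:::
:::::::::
9) :::::::::
:::::::::
:::ZZ::::
:::ZZ>:::
::::ZZ:::
:::::::::
10) :::::::::
:::::::::
:::ZZ^:::
:::ZZ::::
::::ZZ:::
:::::::::
11) :::::::::
:::::::::
:::ZZZ>::
:::ZZ::::
::::ZZ:::
:::::::::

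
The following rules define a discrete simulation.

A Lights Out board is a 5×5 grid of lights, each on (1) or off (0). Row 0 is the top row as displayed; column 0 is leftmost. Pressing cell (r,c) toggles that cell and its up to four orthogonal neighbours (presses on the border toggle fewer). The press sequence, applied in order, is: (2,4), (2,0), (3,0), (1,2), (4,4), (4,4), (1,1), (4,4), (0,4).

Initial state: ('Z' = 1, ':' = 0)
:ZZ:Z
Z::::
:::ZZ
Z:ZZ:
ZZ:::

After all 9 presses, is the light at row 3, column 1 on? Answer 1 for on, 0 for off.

1

[0] :ZZ:Z
Z::::
:::ZZ
Z:ZZ:
ZZ:::
[1] :ZZ:Z
Z:::Z
:::::
Z:ZZZ
ZZ:::
[2] :ZZ:Z
::::Z
ZZ:::
::ZZZ
ZZ:::
[3] :ZZ:Z
::::Z
:Z:::
ZZZZZ
:Z:::
[4] :Z::Z
:ZZZZ
:ZZ::
ZZZZZ
:Z:::
[5] :Z::Z
:ZZZZ
:ZZ::
ZZZZ:
:Z:ZZ
[6] :Z::Z
:ZZZZ
:ZZ::
ZZZZZ
:Z:::
[7] ::::Z
Z::ZZ
::Z::
ZZZZZ
:Z:::
[8] ::::Z
Z::ZZ
::Z::
ZZZZ:
:Z:ZZ
[9] :::Z:
Z::Z:
::Z::
ZZZZ:
:Z:ZZ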